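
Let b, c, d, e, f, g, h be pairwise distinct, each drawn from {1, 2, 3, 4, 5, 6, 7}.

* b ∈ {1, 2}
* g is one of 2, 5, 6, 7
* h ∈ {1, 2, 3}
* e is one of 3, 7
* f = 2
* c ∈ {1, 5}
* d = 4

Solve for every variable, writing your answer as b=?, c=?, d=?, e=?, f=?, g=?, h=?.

b=1, c=5, d=4, e=7, f=2, g=6, h=3

d has just one choice, so d = 4.
f's domain is down to {2}, so f = 2. Remove 2 from b, g, h.
That leaves b = 1. Eliminate 1 elsewhere: c, h.
c's domain is down to {5}, so c = 5. So g can't be 5.
h's domain is down to {3}, so h = 3. Remove 3 from e.
e's domain is down to {7}, so e = 7. Strike 7 from g.
g must be 6 (only option left).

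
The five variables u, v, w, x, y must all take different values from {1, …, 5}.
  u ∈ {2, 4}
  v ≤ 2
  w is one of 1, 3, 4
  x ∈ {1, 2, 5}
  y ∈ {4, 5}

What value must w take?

3

Among the 5 variables, 3 fits only w (and all 5 values in {1, 2, 3, 4, 5} must be used), so w = 3.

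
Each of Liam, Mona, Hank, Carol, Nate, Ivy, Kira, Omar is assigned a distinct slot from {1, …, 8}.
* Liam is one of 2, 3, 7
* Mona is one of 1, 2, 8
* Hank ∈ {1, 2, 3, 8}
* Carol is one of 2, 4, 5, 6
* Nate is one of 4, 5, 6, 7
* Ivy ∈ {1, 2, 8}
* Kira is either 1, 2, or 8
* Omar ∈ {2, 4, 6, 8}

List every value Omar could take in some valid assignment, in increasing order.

4, 6

The 3 variables Mona, Ivy, Kira are confined to {1, 2, 8}, which locks those values in; drop them from Liam, Hank, Carol, Omar.
Hank must be 3 (only option left). Remove 3 from Liam.
Liam's domain is down to {7}, so Liam = 7. Remove 7 from Nate.
No further eliminations apply; Omar can still be any of 4, 6.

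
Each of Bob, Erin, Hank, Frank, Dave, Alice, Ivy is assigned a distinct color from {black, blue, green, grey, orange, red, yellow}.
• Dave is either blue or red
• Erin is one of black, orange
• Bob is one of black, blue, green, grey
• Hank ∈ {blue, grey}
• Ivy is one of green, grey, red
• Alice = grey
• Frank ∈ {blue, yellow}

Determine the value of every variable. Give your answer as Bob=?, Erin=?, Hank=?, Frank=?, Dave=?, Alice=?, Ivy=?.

Bob=black, Erin=orange, Hank=blue, Frank=yellow, Dave=red, Alice=grey, Ivy=green

Alice must be grey (only option left). So Bob, Hank, Ivy can't be grey.
Hank has just one choice, so Hank = blue. Eliminate blue elsewhere: Bob, Frank, Dave.
That leaves Frank = yellow.
That leaves Dave = red. Remove red from Ivy.
Ivy's domain is down to {green}, so Ivy = green. Eliminate green elsewhere: Bob.
Bob must be black (only option left). So Erin can't be black.
That leaves Erin = orange.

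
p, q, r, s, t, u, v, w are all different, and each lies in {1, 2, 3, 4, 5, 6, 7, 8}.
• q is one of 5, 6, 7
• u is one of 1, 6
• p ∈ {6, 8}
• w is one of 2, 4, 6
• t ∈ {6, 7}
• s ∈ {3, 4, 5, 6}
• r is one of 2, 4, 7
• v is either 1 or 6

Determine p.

The 8 variables draw from only 8 values {1, 2, 3, 4, 5, 6, 7, 8}, so each is used; only s can be 3, hence s = 3.
The 7 still-open variables together cover exactly {1, 2, 4, 5, 6, 7, 8} — 7 values for 7 variables — and 5 appears only in q's list, so q = 5.
The 6 still-open variables draw from only 6 values {1, 2, 4, 6, 7, 8}, so each is used; only p can be 8, hence p = 8.

8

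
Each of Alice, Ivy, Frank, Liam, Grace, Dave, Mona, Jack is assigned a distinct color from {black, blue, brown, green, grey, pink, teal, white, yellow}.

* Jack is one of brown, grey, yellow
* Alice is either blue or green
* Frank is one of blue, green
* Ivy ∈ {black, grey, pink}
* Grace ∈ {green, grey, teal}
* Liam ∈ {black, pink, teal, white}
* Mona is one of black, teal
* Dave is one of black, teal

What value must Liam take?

Alice and Frank between them cover only {blue, green} — a naked pair. Remove those values from Grace.
Dave and Mona between them cover only {black, teal} — a naked pair. Remove those values from Ivy, Liam, Grace.
Grace must be grey (only option left). Remove grey from Ivy, Jack.
Ivy must be pink (only option left). So Liam can't be pink.
So Liam = white.

white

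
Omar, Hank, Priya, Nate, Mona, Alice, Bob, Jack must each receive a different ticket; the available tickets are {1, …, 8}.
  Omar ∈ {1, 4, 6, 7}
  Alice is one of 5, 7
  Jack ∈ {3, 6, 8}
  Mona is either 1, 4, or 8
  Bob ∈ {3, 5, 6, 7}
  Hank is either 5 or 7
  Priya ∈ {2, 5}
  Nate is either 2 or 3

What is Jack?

The 2 variables Hank and Alice are confined to {5, 7}, which locks those values in; drop them from Omar, Priya, Bob.
Priya must be 2 (only option left). So Nate can't be 2.
Nate has just one choice, so Nate = 3. Remove 3 from Bob, Jack.
Bob must be 6 (only option left). Strike 6 from Omar, Jack.
So Jack = 8.

8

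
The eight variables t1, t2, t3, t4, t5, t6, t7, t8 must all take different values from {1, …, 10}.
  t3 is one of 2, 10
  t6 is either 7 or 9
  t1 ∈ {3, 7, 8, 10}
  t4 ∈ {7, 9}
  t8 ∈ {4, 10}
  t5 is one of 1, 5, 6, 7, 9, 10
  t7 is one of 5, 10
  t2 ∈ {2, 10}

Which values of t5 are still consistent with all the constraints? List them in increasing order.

t2 and t3 between them cover only {2, 10} — a naked pair. Remove those values from t1, t5, t7, t8.
That leaves t7 = 5. Eliminate 5 elsewhere: t5.
t8's domain is down to {4}, so t8 = 4.
The 2 variables t4 and t6 are confined to {7, 9}, which locks those values in; drop them from t1, t5.
No further eliminations apply; t5 can still be any of 1, 6.

1, 6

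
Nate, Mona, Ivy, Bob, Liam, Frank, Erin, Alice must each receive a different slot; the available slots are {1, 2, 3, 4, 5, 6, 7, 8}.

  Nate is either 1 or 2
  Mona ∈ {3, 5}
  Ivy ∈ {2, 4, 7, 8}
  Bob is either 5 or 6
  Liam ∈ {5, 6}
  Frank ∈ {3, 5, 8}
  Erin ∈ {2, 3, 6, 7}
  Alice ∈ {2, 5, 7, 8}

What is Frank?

8

The 8 variables together cover exactly {1, 2, 3, 4, 5, 6, 7, 8} — 8 values for 8 variables — and 1 appears only in Nate's list, so Nate = 1.
Among the 7 still-open variables, 4 fits only Ivy (and all 7 values in {2, 3, 4, 5, 6, 7, 8} must be used), so Ivy = 4.
The 2 variables Bob and Liam are confined to {5, 6}, which locks those values in; drop them from Mona, Frank, Erin, Alice.
Mona must be 3 (only option left). Remove 3 from Frank, Erin.
So Frank = 8.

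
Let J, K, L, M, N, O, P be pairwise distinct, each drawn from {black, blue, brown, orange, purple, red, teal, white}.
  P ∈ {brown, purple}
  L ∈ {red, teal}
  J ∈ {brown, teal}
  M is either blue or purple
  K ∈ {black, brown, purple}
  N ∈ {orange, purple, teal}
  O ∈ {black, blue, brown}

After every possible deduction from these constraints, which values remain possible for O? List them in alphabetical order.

Among the 7 variables, orange fits only N (and all 7 values in {black, blue, brown, orange, purple, red, teal} must be used), so N = orange.
Among the 6 still-open variables, red fits only L (and all 6 values in {black, blue, brown, purple, red, teal} must be used), so L = red.
Among the 5 still-open variables, teal fits only J (and all 5 values in {black, blue, brown, purple, teal} must be used), so J = teal.
No further eliminations apply; O can still be any of black, blue, brown.

black, blue, brown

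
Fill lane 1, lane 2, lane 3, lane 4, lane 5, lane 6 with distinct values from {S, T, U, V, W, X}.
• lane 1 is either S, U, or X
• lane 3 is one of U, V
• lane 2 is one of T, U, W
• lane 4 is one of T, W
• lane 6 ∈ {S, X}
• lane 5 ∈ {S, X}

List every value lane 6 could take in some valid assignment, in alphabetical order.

Among the 6 variables, V fits only lane 3 (and all 6 values in {S, T, U, V, W, X} must be used), so lane 3 = V.
lane 5 and lane 6 share exactly the 2 values {S, X}; by pigeonhole those values go to them, so strike S, X from lane 1.
lane 1's domain is down to {U}, so lane 1 = U. Eliminate U elsewhere: lane 2.
No further eliminations apply; lane 6 can still be any of S, X.

S, X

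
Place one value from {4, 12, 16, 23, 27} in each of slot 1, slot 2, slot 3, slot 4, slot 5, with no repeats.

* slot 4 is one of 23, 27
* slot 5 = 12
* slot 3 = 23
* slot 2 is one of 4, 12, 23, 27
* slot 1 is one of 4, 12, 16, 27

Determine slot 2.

4

slot 3 must be 23 (only option left). So slot 2, slot 4 can't be 23.
slot 4 has just one choice, so slot 4 = 27. So slot 1, slot 2 can't be 27.
slot 5 must be 12 (only option left). So slot 1, slot 2 can't be 12.
So slot 2 = 4.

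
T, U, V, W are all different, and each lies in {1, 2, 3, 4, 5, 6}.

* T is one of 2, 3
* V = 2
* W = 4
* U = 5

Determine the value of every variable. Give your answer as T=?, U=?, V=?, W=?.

T=3, U=5, V=2, W=4

U must be 5 (only option left).
That leaves V = 2. Eliminate 2 elsewhere: T.
W's domain is down to {4}, so W = 4.
That leaves T = 3.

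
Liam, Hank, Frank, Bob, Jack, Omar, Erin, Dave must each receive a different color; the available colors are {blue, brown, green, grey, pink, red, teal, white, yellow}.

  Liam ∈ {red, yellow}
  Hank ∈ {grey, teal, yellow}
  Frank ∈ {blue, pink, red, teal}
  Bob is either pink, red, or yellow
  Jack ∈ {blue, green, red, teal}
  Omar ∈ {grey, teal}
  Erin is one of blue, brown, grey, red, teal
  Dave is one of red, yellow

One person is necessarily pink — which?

The 8 variables together cover exactly {blue, brown, green, grey, pink, red, teal, yellow} — 8 values for 8 variables — and brown appears only in Erin's list, so Erin = brown.
The 7 still-open variables draw from only 7 values {blue, green, grey, pink, red, teal, yellow}, so each is used; only Jack can be green, hence Jack = green.
The 6 still-open variables together cover exactly {blue, grey, pink, red, teal, yellow} — 6 values for 6 variables — and blue appears only in Frank's list, so Frank = blue.
The 5 still-open variables together cover exactly {grey, pink, red, teal, yellow} — 5 values for 5 variables — and pink appears only in Bob's list, so Bob = pink.

Bob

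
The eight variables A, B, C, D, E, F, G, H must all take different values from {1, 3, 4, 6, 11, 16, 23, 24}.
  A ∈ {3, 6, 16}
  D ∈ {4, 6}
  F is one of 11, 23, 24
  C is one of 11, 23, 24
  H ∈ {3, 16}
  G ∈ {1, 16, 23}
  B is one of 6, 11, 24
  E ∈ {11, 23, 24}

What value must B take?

The 8 variables together cover exactly {1, 3, 4, 6, 11, 16, 23, 24} — 8 values for 8 variables — and 1 appears only in G's list, so G = 1.
The 7 still-open variables together cover exactly {3, 4, 6, 11, 16, 23, 24} — 7 values for 7 variables — and 4 appears only in D's list, so D = 4.
C, E, F share exactly the 3 values {11, 23, 24}; by pigeonhole those values go to them, so strike 11, 23, 24 from B.
So B = 6.

6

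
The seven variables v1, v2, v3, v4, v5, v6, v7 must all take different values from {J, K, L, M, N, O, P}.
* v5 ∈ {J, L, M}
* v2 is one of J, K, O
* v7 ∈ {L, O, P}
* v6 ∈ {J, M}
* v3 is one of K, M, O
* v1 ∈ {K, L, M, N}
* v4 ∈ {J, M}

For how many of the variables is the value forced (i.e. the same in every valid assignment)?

3

The 7 variables draw from only 7 values {J, K, L, M, N, O, P}, so each is used; only v1 can be N, hence v1 = N.
Among the 6 still-open variables, P fits only v7 (and all 6 values in {J, K, L, M, O, P} must be used), so v7 = P.
Among the 5 still-open variables, L fits only v5 (and all 5 values in {J, K, L, M, O} must be used), so v5 = L.
v4 and v6 between them cover only {J, M} — a naked pair. Remove those values from v2, v3.
Determined: v1=N, v5=L, v7=P. The other variables each still have more than one consistent value. That makes 3.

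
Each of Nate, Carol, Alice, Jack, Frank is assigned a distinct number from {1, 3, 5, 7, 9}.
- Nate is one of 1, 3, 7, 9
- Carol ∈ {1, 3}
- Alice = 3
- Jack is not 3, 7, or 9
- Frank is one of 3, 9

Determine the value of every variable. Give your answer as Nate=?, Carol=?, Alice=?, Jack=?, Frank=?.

Alice must be 3 (only option left). Strike 3 from Nate, Carol, Frank.
Frank's domain is down to {9}, so Frank = 9. So Nate can't be 9.
Carol's domain is down to {1}, so Carol = 1. Strike 1 from Nate, Jack.
Jack must be 5 (only option left).
Nate's domain is down to {7}, so Nate = 7.

Nate=7, Carol=1, Alice=3, Jack=5, Frank=9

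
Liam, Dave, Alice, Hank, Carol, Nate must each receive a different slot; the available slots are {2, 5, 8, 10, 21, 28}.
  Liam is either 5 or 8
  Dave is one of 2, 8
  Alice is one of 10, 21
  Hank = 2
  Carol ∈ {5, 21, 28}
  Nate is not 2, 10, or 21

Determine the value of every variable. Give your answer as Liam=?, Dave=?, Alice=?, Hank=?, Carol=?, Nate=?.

Hank has just one choice, so Hank = 2. Strike 2 from Dave.
Dave has just one choice, so Dave = 8. Strike 8 from Liam, Nate.
Liam has just one choice, so Liam = 5. Strike 5 from Carol, Nate.
That leaves Nate = 28. Eliminate 28 elsewhere: Carol.
That leaves Carol = 21. So Alice can't be 21.
That leaves Alice = 10.

Liam=5, Dave=8, Alice=10, Hank=2, Carol=21, Nate=28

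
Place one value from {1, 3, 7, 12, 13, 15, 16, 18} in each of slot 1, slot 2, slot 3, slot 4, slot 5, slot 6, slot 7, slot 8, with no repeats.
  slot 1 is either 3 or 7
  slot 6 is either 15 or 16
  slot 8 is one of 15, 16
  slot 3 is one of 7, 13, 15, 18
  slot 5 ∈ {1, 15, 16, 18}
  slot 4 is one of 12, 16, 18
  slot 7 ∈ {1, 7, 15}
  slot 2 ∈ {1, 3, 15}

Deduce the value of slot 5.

18

The 8 variables together cover exactly {1, 3, 7, 12, 13, 15, 16, 18} — 8 values for 8 variables — and 12 appears only in slot 4's list, so slot 4 = 12.
The 7 still-open variables draw from only 7 values {1, 3, 7, 13, 15, 16, 18}, so each is used; only slot 3 can be 13, hence slot 3 = 13.
The 6 still-open variables draw from only 6 values {1, 3, 7, 15, 16, 18}, so each is used; only slot 5 can be 18, hence slot 5 = 18.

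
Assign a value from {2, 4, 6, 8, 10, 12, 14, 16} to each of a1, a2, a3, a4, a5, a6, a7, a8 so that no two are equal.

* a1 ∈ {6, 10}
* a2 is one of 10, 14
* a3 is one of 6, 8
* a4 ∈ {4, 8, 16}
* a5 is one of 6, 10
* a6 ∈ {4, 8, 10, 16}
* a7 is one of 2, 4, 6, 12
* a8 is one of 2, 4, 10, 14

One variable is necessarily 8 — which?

a3

The 8 variables draw from only 8 values {2, 4, 6, 8, 10, 12, 14, 16}, so each is used; only a7 can be 12, hence a7 = 12.
The 7 still-open variables together cover exactly {2, 4, 6, 8, 10, 14, 16} — 7 values for 7 variables — and 2 appears only in a8's list, so a8 = 2.
The 6 still-open variables draw from only 6 values {4, 6, 8, 10, 14, 16}, so each is used; only a2 can be 14, hence a2 = 14.
a1 and a5 share exactly the 2 values {6, 10}; by pigeonhole those values go to them, so strike 6, 10 from a3, a6.
So 8 goes to a3.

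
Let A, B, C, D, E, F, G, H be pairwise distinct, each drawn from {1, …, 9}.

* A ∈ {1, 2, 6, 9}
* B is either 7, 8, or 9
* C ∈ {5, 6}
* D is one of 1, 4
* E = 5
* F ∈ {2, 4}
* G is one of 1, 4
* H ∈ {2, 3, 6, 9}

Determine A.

E's domain is down to {5}, so E = 5. Remove 5 from C.
C must be 6 (only option left). Eliminate 6 elsewhere: A, H.
D and G share exactly the 2 values {1, 4}; by pigeonhole those values go to them, so strike 1, 4 from A, F.
F has just one choice, so F = 2. So A, H can't be 2.
So A = 9.

9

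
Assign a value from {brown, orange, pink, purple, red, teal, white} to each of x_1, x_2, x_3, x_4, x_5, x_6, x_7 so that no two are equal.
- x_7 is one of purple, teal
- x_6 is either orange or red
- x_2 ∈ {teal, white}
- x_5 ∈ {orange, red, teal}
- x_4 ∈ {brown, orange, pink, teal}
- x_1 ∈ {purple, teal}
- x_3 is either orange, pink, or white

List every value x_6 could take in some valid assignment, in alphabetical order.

orange, red

The 7 variables together cover exactly {brown, orange, pink, purple, red, teal, white} — 7 values for 7 variables — and brown appears only in x_4's list, so x_4 = brown.
The 6 still-open variables draw from only 6 values {orange, pink, purple, red, teal, white}, so each is used; only x_3 can be pink, hence x_3 = pink.
The 5 still-open variables draw from only 5 values {orange, purple, red, teal, white}, so each is used; only x_2 can be white, hence x_2 = white.
x_1 and x_7 between them cover only {purple, teal} — a naked pair. Remove those values from x_5.
No further eliminations apply; x_6 can still be any of orange, red.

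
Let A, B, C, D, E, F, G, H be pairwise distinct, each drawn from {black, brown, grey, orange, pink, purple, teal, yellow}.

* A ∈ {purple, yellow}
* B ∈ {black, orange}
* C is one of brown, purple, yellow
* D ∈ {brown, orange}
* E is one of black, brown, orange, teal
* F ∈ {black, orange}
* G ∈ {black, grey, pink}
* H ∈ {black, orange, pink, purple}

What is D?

Among the 8 variables, grey fits only G (and all 8 values in {black, brown, grey, orange, pink, purple, teal, yellow} must be used), so G = grey.
The 7 still-open variables together cover exactly {black, brown, orange, pink, purple, teal, yellow} — 7 values for 7 variables — and pink appears only in H's list, so H = pink.
Among the 6 still-open variables, teal fits only E (and all 6 values in {black, brown, orange, purple, teal, yellow} must be used), so E = teal.
B and F share exactly the 2 values {black, orange}; by pigeonhole those values go to them, so strike black, orange from D.
So D = brown.

brown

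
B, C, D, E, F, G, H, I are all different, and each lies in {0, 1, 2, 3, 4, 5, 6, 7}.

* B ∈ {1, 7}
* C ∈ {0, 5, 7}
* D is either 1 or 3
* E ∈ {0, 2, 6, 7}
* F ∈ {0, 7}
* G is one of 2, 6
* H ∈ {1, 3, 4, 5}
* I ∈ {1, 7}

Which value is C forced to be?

Among the 8 variables, 4 fits only H (and all 8 values in {0, 1, 2, 3, 4, 5, 6, 7} must be used), so H = 4.
The 7 still-open variables draw from only 7 values {0, 1, 2, 3, 5, 6, 7}, so each is used; only D can be 3, hence D = 3.
The 6 still-open variables together cover exactly {0, 1, 2, 5, 6, 7} — 6 values for 6 variables — and 5 appears only in C's list, so C = 5.

5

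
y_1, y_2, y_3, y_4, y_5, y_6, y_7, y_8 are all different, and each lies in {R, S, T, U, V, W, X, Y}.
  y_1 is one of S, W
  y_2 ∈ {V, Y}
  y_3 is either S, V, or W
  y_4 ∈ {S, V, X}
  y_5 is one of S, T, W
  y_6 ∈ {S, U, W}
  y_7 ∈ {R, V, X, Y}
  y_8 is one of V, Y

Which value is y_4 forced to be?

Among the 8 variables, R fits only y_7 (and all 8 values in {R, S, T, U, V, W, X, Y} must be used), so y_7 = R.
Among the 7 still-open variables, T fits only y_5 (and all 7 values in {S, T, U, V, W, X, Y} must be used), so y_5 = T.
Among the 6 still-open variables, U fits only y_6 (and all 6 values in {S, U, V, W, X, Y} must be used), so y_6 = U.
The 5 still-open variables together cover exactly {S, V, W, X, Y} — 5 values for 5 variables — and X appears only in y_4's list, so y_4 = X.

X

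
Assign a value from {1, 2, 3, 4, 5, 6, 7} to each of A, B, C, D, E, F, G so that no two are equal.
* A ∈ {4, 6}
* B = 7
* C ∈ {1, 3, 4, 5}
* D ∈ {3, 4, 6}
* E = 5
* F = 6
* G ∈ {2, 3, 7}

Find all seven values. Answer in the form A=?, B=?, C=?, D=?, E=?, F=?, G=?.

B must be 7 (only option left). So G can't be 7.
E's domain is down to {5}, so E = 5. So C can't be 5.
That leaves F = 6. So A, D can't be 6.
A has just one choice, so A = 4. Strike 4 from C, D.
D has just one choice, so D = 3. Strike 3 from C, G.
That leaves G = 2.
That leaves C = 1.

A=4, B=7, C=1, D=3, E=5, F=6, G=2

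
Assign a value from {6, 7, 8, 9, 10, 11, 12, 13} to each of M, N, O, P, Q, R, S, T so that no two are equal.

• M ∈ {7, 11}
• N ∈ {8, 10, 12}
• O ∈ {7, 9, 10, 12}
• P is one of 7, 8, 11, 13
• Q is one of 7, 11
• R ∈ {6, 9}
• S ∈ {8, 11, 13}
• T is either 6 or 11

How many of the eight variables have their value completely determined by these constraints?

2

The 2 variables M and Q are confined to {7, 11}, which locks those values in; drop them from O, P, S, T.
T's domain is down to {6}, so T = 6. Strike 6 from R.
R's domain is down to {9}, so R = 9. Strike 9 from O.
P and S share exactly the 2 values {8, 13}; by pigeonhole those values go to them, so strike 8, 13 from N.
Determined: R=9, T=6. The other variables each still have more than one consistent value. That makes 2.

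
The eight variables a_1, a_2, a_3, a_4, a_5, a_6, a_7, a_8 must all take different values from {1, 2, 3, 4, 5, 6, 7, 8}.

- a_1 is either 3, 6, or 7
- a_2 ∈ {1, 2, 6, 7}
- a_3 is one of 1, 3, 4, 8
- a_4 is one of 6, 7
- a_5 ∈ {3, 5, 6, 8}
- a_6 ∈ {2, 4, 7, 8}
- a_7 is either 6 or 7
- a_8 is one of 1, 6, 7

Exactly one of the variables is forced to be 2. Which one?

The 8 variables together cover exactly {1, 2, 3, 4, 5, 6, 7, 8} — 8 values for 8 variables — and 5 appears only in a_5's list, so a_5 = 5.
a_4 and a_7 between them cover only {6, 7} — a naked pair. Remove those values from a_1, a_2, a_6, a_8.
a_1 must be 3 (only option left). Eliminate 3 elsewhere: a_3.
a_8 has just one choice, so a_8 = 1. Remove 1 from a_2, a_3.

a_2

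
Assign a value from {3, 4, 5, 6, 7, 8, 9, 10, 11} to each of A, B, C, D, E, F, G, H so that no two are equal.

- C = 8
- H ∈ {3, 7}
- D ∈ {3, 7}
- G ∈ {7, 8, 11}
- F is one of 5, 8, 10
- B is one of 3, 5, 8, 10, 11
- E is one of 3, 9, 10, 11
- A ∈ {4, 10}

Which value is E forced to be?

9

C must be 8 (only option left). So B, F, G can't be 8.
Among the 7 still-open variables, 4 fits only A (and all 7 values in {3, 4, 5, 7, 9, 10, 11} must be used), so A = 4.
Among the 6 still-open variables, 9 fits only E (and all 6 values in {3, 5, 7, 9, 10, 11} must be used), so E = 9.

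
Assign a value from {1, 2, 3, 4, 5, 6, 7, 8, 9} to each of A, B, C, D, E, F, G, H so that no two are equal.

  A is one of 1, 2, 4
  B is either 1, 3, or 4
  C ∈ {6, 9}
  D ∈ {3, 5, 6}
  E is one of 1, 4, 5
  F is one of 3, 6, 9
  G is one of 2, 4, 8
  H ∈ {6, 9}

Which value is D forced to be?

Among the 8 variables, 8 fits only G (and all 8 values in {1, 2, 3, 4, 5, 6, 8, 9} must be used), so G = 8.
The 7 still-open variables draw from only 7 values {1, 2, 3, 4, 5, 6, 9}, so each is used; only A can be 2, hence A = 2.
C and H between them cover only {6, 9} — a naked pair. Remove those values from D, F.
That leaves F = 3. Remove 3 from B, D.
So D = 5.

5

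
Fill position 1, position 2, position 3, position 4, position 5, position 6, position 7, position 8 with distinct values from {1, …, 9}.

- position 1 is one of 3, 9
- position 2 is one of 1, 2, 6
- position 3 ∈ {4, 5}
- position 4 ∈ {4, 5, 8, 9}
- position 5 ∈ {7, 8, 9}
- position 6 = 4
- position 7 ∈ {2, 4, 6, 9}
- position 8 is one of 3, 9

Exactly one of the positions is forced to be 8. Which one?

position 4

position 6 has just one choice, so position 6 = 4. Strike 4 from position 3, position 4, position 7.
position 3 must be 5 (only option left). Remove 5 from position 4.
position 1 and position 8 share exactly the 2 values {3, 9}; by pigeonhole those values go to them, so strike 3, 9 from position 4, position 5, position 7.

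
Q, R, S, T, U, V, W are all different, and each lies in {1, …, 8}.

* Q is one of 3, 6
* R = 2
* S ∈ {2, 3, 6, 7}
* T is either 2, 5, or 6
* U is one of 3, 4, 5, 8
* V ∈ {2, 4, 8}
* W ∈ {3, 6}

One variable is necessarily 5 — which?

T

R has just one choice, so R = 2. Remove 2 from S, T, V.
The 6 still-open variables draw from only 6 values {3, 4, 5, 6, 7, 8}, so each is used; only S can be 7, hence S = 7.
Q and W share exactly the 2 values {3, 6}; by pigeonhole those values go to them, so strike 3, 6 from T, U.
So 5 goes to T.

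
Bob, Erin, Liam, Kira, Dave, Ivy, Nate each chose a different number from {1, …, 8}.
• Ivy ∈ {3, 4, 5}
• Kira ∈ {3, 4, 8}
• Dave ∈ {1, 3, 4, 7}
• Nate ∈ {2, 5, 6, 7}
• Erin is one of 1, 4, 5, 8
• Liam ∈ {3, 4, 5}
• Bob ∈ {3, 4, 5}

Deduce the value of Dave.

Bob, Liam, Ivy share exactly the 3 values {3, 4, 5}; by pigeonhole those values go to them, so strike 3, 4, 5 from Erin, Kira, Dave, Nate.
Kira must be 8 (only option left). Eliminate 8 elsewhere: Erin.
That leaves Erin = 1. So Dave can't be 1.
So Dave = 7.

7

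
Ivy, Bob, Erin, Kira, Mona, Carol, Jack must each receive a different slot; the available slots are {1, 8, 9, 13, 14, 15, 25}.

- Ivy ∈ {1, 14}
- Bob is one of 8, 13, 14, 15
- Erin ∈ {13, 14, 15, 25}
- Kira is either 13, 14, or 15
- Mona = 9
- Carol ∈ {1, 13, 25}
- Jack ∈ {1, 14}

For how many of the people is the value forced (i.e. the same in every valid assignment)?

Mona has just one choice, so Mona = 9.
The 6 still-open variables draw from only 6 values {1, 8, 13, 14, 15, 25}, so each is used; only Bob can be 8, hence Bob = 8.
Ivy and Jack between them cover only {1, 14} — a naked pair. Remove those values from Erin, Kira, Carol.
Determined: Bob=8, Mona=9. The other people each still have more than one consistent value. That makes 2.

2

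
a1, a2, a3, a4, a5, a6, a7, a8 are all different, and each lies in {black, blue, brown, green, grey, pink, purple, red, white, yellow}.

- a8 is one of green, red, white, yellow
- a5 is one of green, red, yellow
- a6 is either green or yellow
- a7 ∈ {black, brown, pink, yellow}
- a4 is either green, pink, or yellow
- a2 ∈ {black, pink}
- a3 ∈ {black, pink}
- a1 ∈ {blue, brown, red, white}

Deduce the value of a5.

red

Among the 8 variables, blue fits only a1 (and all 8 values in {black, blue, brown, green, pink, red, white, yellow} must be used), so a1 = blue.
The 7 still-open variables together cover exactly {black, brown, green, pink, red, white, yellow} — 7 values for 7 variables — and brown appears only in a7's list, so a7 = brown.
Among the 6 still-open variables, white fits only a8 (and all 6 values in {black, green, pink, red, white, yellow} must be used), so a8 = white.
Among the 5 still-open variables, red fits only a5 (and all 5 values in {black, green, pink, red, yellow} must be used), so a5 = red.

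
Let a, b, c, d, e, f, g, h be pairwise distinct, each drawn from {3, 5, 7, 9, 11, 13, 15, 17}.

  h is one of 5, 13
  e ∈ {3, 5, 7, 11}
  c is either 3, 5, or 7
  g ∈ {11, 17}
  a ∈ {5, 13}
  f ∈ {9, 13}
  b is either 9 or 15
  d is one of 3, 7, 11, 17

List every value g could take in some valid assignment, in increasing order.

Among the 8 variables, 15 fits only b (and all 8 values in {3, 5, 7, 9, 11, 13, 15, 17} must be used), so b = 15.
The 7 still-open variables together cover exactly {3, 5, 7, 9, 11, 13, 17} — 7 values for 7 variables — and 9 appears only in f's list, so f = 9.
a and h between them cover only {5, 13} — a naked pair. Remove those values from c, e.
No further eliminations apply; g can still be any of 11, 17.

11, 17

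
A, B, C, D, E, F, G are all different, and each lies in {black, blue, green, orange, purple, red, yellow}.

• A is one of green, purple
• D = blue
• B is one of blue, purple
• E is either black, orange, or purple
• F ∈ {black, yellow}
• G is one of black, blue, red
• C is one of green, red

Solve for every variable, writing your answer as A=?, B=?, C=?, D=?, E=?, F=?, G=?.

A=green, B=purple, C=red, D=blue, E=orange, F=yellow, G=black

D's domain is down to {blue}, so D = blue. Strike blue from B, G.
That leaves B = purple. Eliminate purple elsewhere: A, E.
A has just one choice, so A = green. Remove green from C.
C has just one choice, so C = red. Remove red from G.
G must be black (only option left). So E, F can't be black.
E has just one choice, so E = orange.
F's domain is down to {yellow}, so F = yellow.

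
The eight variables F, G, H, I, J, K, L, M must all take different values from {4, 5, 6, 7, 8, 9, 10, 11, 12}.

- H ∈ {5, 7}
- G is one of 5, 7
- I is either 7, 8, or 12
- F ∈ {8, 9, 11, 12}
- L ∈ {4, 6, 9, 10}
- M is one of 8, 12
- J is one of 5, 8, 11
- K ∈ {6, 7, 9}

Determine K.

The 2 variables G and H are confined to {5, 7}, which locks those values in; drop them from I, J, K.
The 2 variables I and M are confined to {8, 12}, which locks those values in; drop them from F, J.
J's domain is down to {11}, so J = 11. Remove 11 from F.
F must be 9 (only option left). So K, L can't be 9.
So K = 6.

6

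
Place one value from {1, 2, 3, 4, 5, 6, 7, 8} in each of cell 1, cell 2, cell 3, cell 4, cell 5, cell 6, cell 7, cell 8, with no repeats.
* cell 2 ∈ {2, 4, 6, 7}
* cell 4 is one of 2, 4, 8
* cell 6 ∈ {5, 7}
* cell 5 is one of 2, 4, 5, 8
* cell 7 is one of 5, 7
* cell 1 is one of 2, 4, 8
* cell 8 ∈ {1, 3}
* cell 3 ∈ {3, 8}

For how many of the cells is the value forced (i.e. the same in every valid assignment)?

The 8 variables draw from only 8 values {1, 2, 3, 4, 5, 6, 7, 8}, so each is used; only cell 8 can be 1, hence cell 8 = 1.
Among the 7 still-open variables, 3 fits only cell 3 (and all 7 values in {2, 3, 4, 5, 6, 7, 8} must be used), so cell 3 = 3.
The 6 still-open variables together cover exactly {2, 4, 5, 6, 7, 8} — 6 values for 6 variables — and 6 appears only in cell 2's list, so cell 2 = 6.
cell 6 and cell 7 between them cover only {5, 7} — a naked pair. Remove those values from cell 5.
Determined: cell 2=6, cell 3=3, cell 8=1. The other cells each still have more than one consistent value. That makes 3.

3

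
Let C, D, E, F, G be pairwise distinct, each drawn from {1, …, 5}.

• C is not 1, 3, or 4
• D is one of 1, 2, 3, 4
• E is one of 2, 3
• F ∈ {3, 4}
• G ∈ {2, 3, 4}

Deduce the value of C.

5

Among the 5 variables, 1 fits only D (and all 5 values in {1, 2, 3, 4, 5} must be used), so D = 1.
Among the 4 still-open variables, 5 fits only C (and all 4 values in {2, 3, 4, 5} must be used), so C = 5.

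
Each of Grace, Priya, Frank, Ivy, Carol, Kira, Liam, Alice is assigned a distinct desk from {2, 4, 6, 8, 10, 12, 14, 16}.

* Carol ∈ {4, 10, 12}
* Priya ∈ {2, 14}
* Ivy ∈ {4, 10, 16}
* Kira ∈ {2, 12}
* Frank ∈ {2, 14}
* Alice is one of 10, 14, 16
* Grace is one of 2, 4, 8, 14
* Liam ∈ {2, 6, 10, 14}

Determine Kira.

The 8 variables draw from only 8 values {2, 4, 6, 8, 10, 12, 14, 16}, so each is used; only Liam can be 6, hence Liam = 6.
The 7 still-open variables draw from only 7 values {2, 4, 8, 10, 12, 14, 16}, so each is used; only Grace can be 8, hence Grace = 8.
The 2 variables Priya and Frank are confined to {2, 14}, which locks those values in; drop them from Kira, Alice.
So Kira = 12.

12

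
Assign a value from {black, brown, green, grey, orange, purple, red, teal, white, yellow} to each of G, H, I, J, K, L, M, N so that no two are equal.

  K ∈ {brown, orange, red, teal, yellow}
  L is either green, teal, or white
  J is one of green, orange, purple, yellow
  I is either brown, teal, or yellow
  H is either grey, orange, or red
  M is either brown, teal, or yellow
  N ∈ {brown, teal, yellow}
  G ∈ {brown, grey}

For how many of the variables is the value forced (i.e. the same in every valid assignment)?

1

The 3 variables I, M, N are confined to {brown, teal, yellow}, which locks those values in; drop them from G, J, K, L.
That leaves G = grey. Strike grey from H.
H and K between them cover only {orange, red} — a naked pair. Remove those values from J.
Determined: G=grey. The other variables each still have more than one consistent value. That makes 1.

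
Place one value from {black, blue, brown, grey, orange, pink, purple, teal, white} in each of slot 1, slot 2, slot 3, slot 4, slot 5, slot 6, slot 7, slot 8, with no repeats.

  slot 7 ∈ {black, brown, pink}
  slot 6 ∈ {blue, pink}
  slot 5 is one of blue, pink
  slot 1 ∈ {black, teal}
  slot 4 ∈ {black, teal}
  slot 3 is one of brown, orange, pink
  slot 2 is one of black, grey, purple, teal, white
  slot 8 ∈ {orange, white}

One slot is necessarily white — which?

slot 8

slot 1 and slot 4 between them cover only {black, teal} — a naked pair. Remove those values from slot 2, slot 7.
The 2 variables slot 5 and slot 6 are confined to {blue, pink}, which locks those values in; drop them from slot 3, slot 7.
slot 7's domain is down to {brown}, so slot 7 = brown. So slot 3 can't be brown.
That leaves slot 3 = orange. So slot 8 can't be orange.
So white goes to slot 8.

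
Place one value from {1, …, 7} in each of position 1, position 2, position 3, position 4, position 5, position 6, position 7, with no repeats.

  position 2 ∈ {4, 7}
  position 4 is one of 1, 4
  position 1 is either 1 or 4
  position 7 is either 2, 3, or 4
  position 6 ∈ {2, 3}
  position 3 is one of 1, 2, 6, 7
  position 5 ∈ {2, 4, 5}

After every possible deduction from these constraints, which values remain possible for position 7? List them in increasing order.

2, 3

The 7 variables draw from only 7 values {1, 2, 3, 4, 5, 6, 7}, so each is used; only position 5 can be 5, hence position 5 = 5.
The 6 still-open variables draw from only 6 values {1, 2, 3, 4, 6, 7}, so each is used; only position 3 can be 6, hence position 3 = 6.
The 5 still-open variables together cover exactly {1, 2, 3, 4, 7} — 5 values for 5 variables — and 7 appears only in position 2's list, so position 2 = 7.
The 2 variables position 1 and position 4 are confined to {1, 4}, which locks those values in; drop them from position 7.
No further eliminations apply; position 7 can still be any of 2, 3.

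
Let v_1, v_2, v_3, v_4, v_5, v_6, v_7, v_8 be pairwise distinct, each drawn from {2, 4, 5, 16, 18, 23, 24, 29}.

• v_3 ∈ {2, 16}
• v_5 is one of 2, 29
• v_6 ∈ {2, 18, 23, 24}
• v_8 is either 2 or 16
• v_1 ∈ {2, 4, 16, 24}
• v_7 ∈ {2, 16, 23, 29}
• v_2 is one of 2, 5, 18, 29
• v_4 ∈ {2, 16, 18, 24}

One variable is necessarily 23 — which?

v_7

The 8 variables draw from only 8 values {2, 4, 5, 16, 18, 23, 24, 29}, so each is used; only v_1 can be 4, hence v_1 = 4.
Among the 7 still-open variables, 5 fits only v_2 (and all 7 values in {2, 5, 16, 18, 23, 24, 29} must be used), so v_2 = 5.
v_3 and v_8 share exactly the 2 values {2, 16}; by pigeonhole those values go to them, so strike 2, 16 from v_4, v_5, v_6, v_7.
v_5 has just one choice, so v_5 = 29. So v_7 can't be 29.
So 23 goes to v_7.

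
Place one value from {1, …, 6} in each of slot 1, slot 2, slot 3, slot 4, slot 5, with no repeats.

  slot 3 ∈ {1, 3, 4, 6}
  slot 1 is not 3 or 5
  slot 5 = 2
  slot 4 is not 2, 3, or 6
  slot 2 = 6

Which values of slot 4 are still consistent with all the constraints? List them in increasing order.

slot 2's domain is down to {6}, so slot 2 = 6. So slot 1, slot 3 can't be 6.
slot 5 has just one choice, so slot 5 = 2. So slot 1 can't be 2.
No further eliminations apply; slot 4 can still be any of 1, 4, 5.

1, 4, 5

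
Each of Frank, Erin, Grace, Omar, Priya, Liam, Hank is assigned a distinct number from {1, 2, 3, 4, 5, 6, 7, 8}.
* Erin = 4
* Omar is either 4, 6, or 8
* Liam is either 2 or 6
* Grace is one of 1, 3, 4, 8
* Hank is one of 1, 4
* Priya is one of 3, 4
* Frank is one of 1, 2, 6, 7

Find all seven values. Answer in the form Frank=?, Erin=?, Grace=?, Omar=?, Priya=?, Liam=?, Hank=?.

Erin must be 4 (only option left). So Grace, Omar, Priya, Hank can't be 4.
That leaves Priya = 3. Remove 3 from Grace.
Hank has just one choice, so Hank = 1. Eliminate 1 elsewhere: Frank, Grace.
Grace's domain is down to {8}, so Grace = 8. Eliminate 8 elsewhere: Omar.
Omar's domain is down to {6}, so Omar = 6. Remove 6 from Frank, Liam.
Liam must be 2 (only option left). Remove 2 from Frank.
Frank's domain is down to {7}, so Frank = 7.

Frank=7, Erin=4, Grace=8, Omar=6, Priya=3, Liam=2, Hank=1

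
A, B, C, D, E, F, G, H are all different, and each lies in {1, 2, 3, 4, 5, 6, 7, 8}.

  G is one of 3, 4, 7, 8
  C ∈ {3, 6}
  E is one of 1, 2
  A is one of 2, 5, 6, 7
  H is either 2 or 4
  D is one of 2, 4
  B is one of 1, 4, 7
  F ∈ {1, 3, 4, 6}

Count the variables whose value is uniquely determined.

The 8 variables draw from only 8 values {1, 2, 3, 4, 5, 6, 7, 8}, so each is used; only A can be 5, hence A = 5.
The 7 still-open variables together cover exactly {1, 2, 3, 4, 6, 7, 8} — 7 values for 7 variables — and 8 appears only in G's list, so G = 8.
The 6 still-open variables draw from only 6 values {1, 2, 3, 4, 6, 7}, so each is used; only B can be 7, hence B = 7.
D and H share exactly the 2 values {2, 4}; by pigeonhole those values go to them, so strike 2, 4 from E, F.
E has just one choice, so E = 1. Remove 1 from F.
Determined: A=5, B=7, E=1, G=8. The other variables each still have more than one consistent value. That makes 4.

4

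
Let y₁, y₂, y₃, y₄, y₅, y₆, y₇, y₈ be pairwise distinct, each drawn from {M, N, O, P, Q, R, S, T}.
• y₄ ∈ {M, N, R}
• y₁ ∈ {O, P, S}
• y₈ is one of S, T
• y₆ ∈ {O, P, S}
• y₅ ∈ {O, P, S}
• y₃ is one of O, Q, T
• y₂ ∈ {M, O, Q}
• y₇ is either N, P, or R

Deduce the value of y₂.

y₁, y₅, y₆ share exactly the 3 values {O, P, S}; by pigeonhole those values go to them, so strike O, P, S from y₂, y₃, y₇, y₈.
y₈ must be T (only option left). So y₃ can't be T.
y₃ must be Q (only option left). So y₂ can't be Q.
So y₂ = M.

M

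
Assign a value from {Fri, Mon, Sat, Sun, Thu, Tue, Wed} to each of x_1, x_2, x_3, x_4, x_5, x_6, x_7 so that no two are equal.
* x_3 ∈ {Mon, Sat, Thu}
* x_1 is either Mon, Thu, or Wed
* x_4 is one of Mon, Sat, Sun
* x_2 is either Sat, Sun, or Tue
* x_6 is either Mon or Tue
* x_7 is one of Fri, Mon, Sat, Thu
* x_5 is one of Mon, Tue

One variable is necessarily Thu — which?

The 7 variables draw from only 7 values {Fri, Mon, Sat, Sun, Thu, Tue, Wed}, so each is used; only x_7 can be Fri, hence x_7 = Fri.
Among the 6 still-open variables, Wed fits only x_1 (and all 6 values in {Mon, Sat, Sun, Thu, Tue, Wed} must be used), so x_1 = Wed.
The 5 still-open variables together cover exactly {Mon, Sat, Sun, Thu, Tue} — 5 values for 5 variables — and Thu appears only in x_3's list, so x_3 = Thu.

x_3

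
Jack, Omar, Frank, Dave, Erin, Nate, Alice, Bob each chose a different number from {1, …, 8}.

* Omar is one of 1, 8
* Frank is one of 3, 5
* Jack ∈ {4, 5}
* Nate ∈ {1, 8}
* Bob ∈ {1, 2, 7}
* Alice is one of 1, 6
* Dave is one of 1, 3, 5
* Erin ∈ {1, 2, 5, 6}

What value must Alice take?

The 8 variables together cover exactly {1, 2, 3, 4, 5, 6, 7, 8} — 8 values for 8 variables — and 4 appears only in Jack's list, so Jack = 4.
Among the 7 still-open variables, 7 fits only Bob (and all 7 values in {1, 2, 3, 5, 6, 7, 8} must be used), so Bob = 7.
Among the 6 still-open variables, 2 fits only Erin (and all 6 values in {1, 2, 3, 5, 6, 8} must be used), so Erin = 2.
The 5 still-open variables draw from only 5 values {1, 3, 5, 6, 8}, so each is used; only Alice can be 6, hence Alice = 6.

6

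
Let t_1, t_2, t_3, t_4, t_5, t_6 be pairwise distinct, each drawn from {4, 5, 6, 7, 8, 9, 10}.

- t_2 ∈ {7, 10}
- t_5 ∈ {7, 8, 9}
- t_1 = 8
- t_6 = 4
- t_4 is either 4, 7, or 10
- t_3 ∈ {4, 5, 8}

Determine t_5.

9

t_1 has just one choice, so t_1 = 8. Remove 8 from t_3, t_5.
t_6 has just one choice, so t_6 = 4. Eliminate 4 elsewhere: t_3, t_4.
That leaves t_3 = 5.
The 3 still-open variables draw from only 3 values {7, 9, 10}, so each is used; only t_5 can be 9, hence t_5 = 9.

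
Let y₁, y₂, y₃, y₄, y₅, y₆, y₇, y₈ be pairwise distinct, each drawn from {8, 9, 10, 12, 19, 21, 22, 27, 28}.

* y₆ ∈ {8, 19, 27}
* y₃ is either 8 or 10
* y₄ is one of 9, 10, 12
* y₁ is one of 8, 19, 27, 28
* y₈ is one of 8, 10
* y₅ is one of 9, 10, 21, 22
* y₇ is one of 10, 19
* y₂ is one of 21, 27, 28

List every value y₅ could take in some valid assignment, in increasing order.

y₃ and y₈ between them cover only {8, 10} — a naked pair. Remove those values from y₁, y₄, y₅, y₆, y₇.
y₇'s domain is down to {19}, so y₇ = 19. Strike 19 from y₁, y₆.
y₆'s domain is down to {27}, so y₆ = 27. Remove 27 from y₁, y₂.
y₁ has just one choice, so y₁ = 28. Remove 28 from y₂.
y₂ must be 21 (only option left). So y₅ can't be 21.
No further eliminations apply; y₅ can still be any of 9, 22.

9, 22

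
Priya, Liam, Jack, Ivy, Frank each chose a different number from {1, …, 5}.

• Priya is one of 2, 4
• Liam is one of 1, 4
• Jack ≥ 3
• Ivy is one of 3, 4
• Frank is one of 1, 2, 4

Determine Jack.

The 5 variables together cover exactly {1, 2, 3, 4, 5} — 5 values for 5 variables — and 5 appears only in Jack's list, so Jack = 5.

5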